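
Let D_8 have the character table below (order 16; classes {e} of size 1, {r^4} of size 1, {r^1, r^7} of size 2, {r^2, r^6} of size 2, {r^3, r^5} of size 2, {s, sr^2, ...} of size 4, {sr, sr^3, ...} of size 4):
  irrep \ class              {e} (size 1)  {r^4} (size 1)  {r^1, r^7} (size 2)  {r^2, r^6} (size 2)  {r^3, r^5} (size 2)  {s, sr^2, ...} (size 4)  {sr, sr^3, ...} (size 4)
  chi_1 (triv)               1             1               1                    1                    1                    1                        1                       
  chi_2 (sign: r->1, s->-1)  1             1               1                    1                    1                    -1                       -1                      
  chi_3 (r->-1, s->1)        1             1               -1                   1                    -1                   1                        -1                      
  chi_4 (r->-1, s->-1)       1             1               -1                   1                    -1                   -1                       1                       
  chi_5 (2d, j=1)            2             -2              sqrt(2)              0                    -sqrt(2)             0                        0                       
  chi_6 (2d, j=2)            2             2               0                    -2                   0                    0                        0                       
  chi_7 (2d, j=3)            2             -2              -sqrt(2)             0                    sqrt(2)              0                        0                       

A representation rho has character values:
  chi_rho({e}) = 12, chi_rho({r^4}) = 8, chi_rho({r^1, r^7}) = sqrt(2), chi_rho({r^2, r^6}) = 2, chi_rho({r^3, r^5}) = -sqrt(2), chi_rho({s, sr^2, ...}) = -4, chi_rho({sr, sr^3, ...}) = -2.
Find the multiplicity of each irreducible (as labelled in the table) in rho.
Multiplicities: chi_1: 0, chi_2: 3, chi_3: 1, chi_4: 2, chi_5: 1, chi_6: 2, chi_7: 0.

Derivation: Use <chi_rho, chi> = (1/|G|) sum_C |C| * chi_rho(C) * conj(chi(C)) with |G| = 16 for each irreducible chi in the table:
  <chi_rho, chi_1> = (1/16)[1*(12)*conj(1) + 1*(8)*conj(1) + 2*(sqrt(2))*conj(1) + 2*(2)*conj(1) + 2*(-sqrt(2))*conj(1) + 4*(-4)*conj(1) + 4*(-2)*conj(1)]
      = (1/16)[(12) + (8) + (2*sqrt(2)) + (4) + (-2*sqrt(2)) + (-16) + (-8)] = 0/16 = 0
  <chi_rho, chi_2> = (1/16)[1*(12)*conj(1) + 1*(8)*conj(1) + 2*(sqrt(2))*conj(1) + 2*(2)*conj(1) + 2*(-sqrt(2))*conj(1) + 4*(-4)*conj(-1) + 4*(-2)*conj(-1)]
      = (1/16)[(12) + (8) + (2*sqrt(2)) + (4) + (-2*sqrt(2)) + (16) + (8)] = 48/16 = 3
  <chi_rho, chi_3> = (1/16)[1*(12)*conj(1) + 1*(8)*conj(1) + 2*(sqrt(2))*conj(-1) + 2*(2)*conj(1) + 2*(-sqrt(2))*conj(-1) + 4*(-4)*conj(1) + 4*(-2)*conj(-1)]
      = (1/16)[(12) + (8) + (-2*sqrt(2)) + (4) + (2*sqrt(2)) + (-16) + (8)] = 16/16 = 1
  <chi_rho, chi_4> = (1/16)[1*(12)*conj(1) + 1*(8)*conj(1) + 2*(sqrt(2))*conj(-1) + 2*(2)*conj(1) + 2*(-sqrt(2))*conj(-1) + 4*(-4)*conj(-1) + 4*(-2)*conj(1)]
      = (1/16)[(12) + (8) + (-2*sqrt(2)) + (4) + (2*sqrt(2)) + (16) + (-8)] = 32/16 = 2
  <chi_rho, chi_5> = (1/16)[1*(12)*conj(2) + 1*(8)*conj(-2) + 2*(sqrt(2))*conj(sqrt(2)) + 2*(2)*conj(0) + 2*(-sqrt(2))*conj(-sqrt(2)) + 4*(-4)*conj(0) + 4*(-2)*conj(0)]
      = (1/16)[(24) + (-16) + (4) + (0) + (4) + (0) + (0)] = 16/16 = 1
  <chi_rho, chi_6> = (1/16)[1*(12)*conj(2) + 1*(8)*conj(2) + 2*(sqrt(2))*conj(0) + 2*(2)*conj(-2) + 2*(-sqrt(2))*conj(0) + 4*(-4)*conj(0) + 4*(-2)*conj(0)]
      = (1/16)[(24) + (16) + (0) + (-8) + (0) + (0) + (0)] = 32/16 = 2
  <chi_rho, chi_7> = (1/16)[1*(12)*conj(2) + 1*(8)*conj(-2) + 2*(sqrt(2))*conj(-sqrt(2)) + 2*(2)*conj(0) + 2*(-sqrt(2))*conj(sqrt(2)) + 4*(-4)*conj(0) + 4*(-2)*conj(0)]
      = (1/16)[(24) + (-16) + (-4) + (0) + (-4) + (0) + (0)] = 0/16 = 0
Dimension check: dim(rho) = sum (mult * dim) = 0*1 + 3*1 + 1*1 + 2*1 + 1*2 + 2*2 + 0*2 = 12 = chi_rho(e) = 12.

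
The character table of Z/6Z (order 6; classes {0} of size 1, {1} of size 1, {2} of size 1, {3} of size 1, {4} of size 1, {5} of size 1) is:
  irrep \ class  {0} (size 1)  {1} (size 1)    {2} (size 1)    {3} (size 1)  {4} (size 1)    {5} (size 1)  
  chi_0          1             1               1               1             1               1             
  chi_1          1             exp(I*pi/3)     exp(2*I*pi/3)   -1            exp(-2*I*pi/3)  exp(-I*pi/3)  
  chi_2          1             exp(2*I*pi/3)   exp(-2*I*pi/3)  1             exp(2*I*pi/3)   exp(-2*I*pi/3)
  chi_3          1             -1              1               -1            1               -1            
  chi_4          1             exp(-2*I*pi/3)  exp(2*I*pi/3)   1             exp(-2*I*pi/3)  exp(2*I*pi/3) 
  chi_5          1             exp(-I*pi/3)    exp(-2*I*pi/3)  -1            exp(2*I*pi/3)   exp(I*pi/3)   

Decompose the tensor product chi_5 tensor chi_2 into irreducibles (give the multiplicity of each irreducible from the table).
chi_5 tensor chi_2 = chi_1 (all other irreducibles have multiplicity 0).

Why: The character of a tensor product is the pointwise product (chi_5 * chi_2)(C) = chi_5(C) * chi_2(C):
  {0}: (1)*(1), {1}: (exp(-I*pi/3))*(exp(2*I*pi/3)), {2}: (exp(-2*I*pi/3))*(exp(-2*I*pi/3)), {3}: (-1)*(1), {4}: (exp(2*I*pi/3))*(exp(2*I*pi/3)), {5}: (exp(I*pi/3))*(exp(-2*I*pi/3))
so (chi_5 * chi_2) takes values
  {0} -> 1, {1} -> exp(I*pi/3), {2} -> exp(2*I*pi/3), {3} -> -1, {4} -> exp(-2*I*pi/3), {5} -> exp(-I*pi/3).
Now take the inner product of this character with each irreducible chi from the table, <chi_5*chi_2, chi> = (1/6) sum_C |C| (chi_5*chi_2)(C) conj(chi(C)):
  <chi_5*chi_2, chi_0> = (1/6)[1*(1)*conj(1) + 1*(exp(I*pi/3))*conj(1) + 1*(exp(2*I*pi/3))*conj(1) + 1*(-1)*conj(1) + 1*(exp(-2*I*pi/3))*conj(1) + 1*(exp(-I*pi/3))*conj(1)]
      = (1/6)[(1) + (exp(I*pi/3)) + (exp(2*I*pi/3)) + (-1) + (exp(-2*I*pi/3)) + (exp(-I*pi/3))] = 0/6 = 0
  <chi_5*chi_2, chi_1> = (1/6)[1*(1)*conj(1) + 1*(exp(I*pi/3))*conj(exp(I*pi/3)) + 1*(exp(2*I*pi/3))*conj(exp(2*I*pi/3)) + 1*(-1)*conj(-1) + 1*(exp(-2*I*pi/3))*conj(exp(-2*I*pi/3)) + 1*(exp(-I*pi/3))*conj(exp(-I*pi/3))]
      = (1/6)[(1) + (1) + (1) + (1) + (1) + (1)] = 6/6 = 1
  <chi_5*chi_2, chi_2> = (1/6)[1*(1)*conj(1) + 1*(exp(I*pi/3))*conj(exp(2*I*pi/3)) + 1*(exp(2*I*pi/3))*conj(exp(-2*I*pi/3)) + 1*(-1)*conj(1) + 1*(exp(-2*I*pi/3))*conj(exp(2*I*pi/3)) + 1*(exp(-I*pi/3))*conj(exp(-2*I*pi/3))]
      = (1/6)[(1) + (exp(-I*pi/3)) + (exp(-2*I*pi/3)) + (-1) + (exp(2*I*pi/3)) + (exp(I*pi/3))] = 0/6 = 0
  <chi_5*chi_2, chi_3> = (1/6)[1*(1)*conj(1) + 1*(exp(I*pi/3))*conj(-1) + 1*(exp(2*I*pi/3))*conj(1) + 1*(-1)*conj(-1) + 1*(exp(-2*I*pi/3))*conj(1) + 1*(exp(-I*pi/3))*conj(-1)]
      = (1/6)[(1) + (-exp(I*pi/3)) + (exp(2*I*pi/3)) + (1) + (exp(-2*I*pi/3)) + (-exp(-I*pi/3))] = 0/6 = 0
  <chi_5*chi_2, chi_4> = (1/6)[1*(1)*conj(1) + 1*(exp(I*pi/3))*conj(exp(-2*I*pi/3)) + 1*(exp(2*I*pi/3))*conj(exp(2*I*pi/3)) + 1*(-1)*conj(1) + 1*(exp(-2*I*pi/3))*conj(exp(-2*I*pi/3)) + 1*(exp(-I*pi/3))*conj(exp(2*I*pi/3))]
      = (1/6)[(1) + (-1) + (1) + (-1) + (1) + (-1)] = 0/6 = 0
  <chi_5*chi_2, chi_5> = (1/6)[1*(1)*conj(1) + 1*(exp(I*pi/3))*conj(exp(-I*pi/3)) + 1*(exp(2*I*pi/3))*conj(exp(-2*I*pi/3)) + 1*(-1)*conj(-1) + 1*(exp(-2*I*pi/3))*conj(exp(2*I*pi/3)) + 1*(exp(-I*pi/3))*conj(exp(I*pi/3))]
      = (1/6)[(1) + (exp(2*I*pi/3)) + (exp(-2*I*pi/3)) + (1) + (exp(2*I*pi/3)) + (exp(-2*I*pi/3))] = 0/6 = 0
(Exp terms are combined using exp(i*s)*conj(exp(i*t)) = exp(i*(s-t)), and sums of them are collapsed using the identity that for every m > 1 the m distinct m-th roots of unity sum to 0, e.g. 1 + exp(2*I*pi/3) + exp(-2*I*pi/3) = 0.)
Hence the multiplicities are chi_1: 1. Dimension check: dim(chi_5)*dim(chi_2) = 1*1 = 1 and sum (mult * dim) = 1*1 = 1.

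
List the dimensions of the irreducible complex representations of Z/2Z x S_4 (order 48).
Dimensions: 1, 1, 1, 1, 2, 2, 3, 3, 3, 3

Proof sketch: There are 10 irreducibles (= number of conjugacy classes). Their dimensions d_i satisfy sum d_i^2 = |G| = 48: 1 + 1 + 1 + 1 + 4 + 4 + 9 + 9 + 9 + 9 = 48. (For the product with Z/2Z: each of the 2 1-dim characters of Z/2Z tensors with each irrep of S_4, giving 2 copies of each S_4-dimension.)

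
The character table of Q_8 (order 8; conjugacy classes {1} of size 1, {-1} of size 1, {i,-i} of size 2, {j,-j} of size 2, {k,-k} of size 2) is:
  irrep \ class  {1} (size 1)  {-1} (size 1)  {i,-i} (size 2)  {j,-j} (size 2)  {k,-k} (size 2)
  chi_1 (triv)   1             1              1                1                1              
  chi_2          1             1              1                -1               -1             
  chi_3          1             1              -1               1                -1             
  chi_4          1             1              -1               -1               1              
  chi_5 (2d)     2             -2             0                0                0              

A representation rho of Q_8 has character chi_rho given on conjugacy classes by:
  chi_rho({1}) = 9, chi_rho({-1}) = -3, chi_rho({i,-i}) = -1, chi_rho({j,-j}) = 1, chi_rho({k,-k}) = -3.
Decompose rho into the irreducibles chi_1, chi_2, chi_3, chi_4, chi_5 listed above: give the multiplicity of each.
Multiplicities: chi_1: 0, chi_2: 1, chi_3: 2, chi_4: 0, chi_5: 3.

Justification: Use <chi_rho, chi> = (1/|G|) sum_C |C| * chi_rho(C) * conj(chi(C)) with |G| = 8 for each irreducible chi in the table:
  <chi_rho, chi_1> = (1/8)[1*(9)*conj(1) + 1*(-3)*conj(1) + 2*(-1)*conj(1) + 2*(1)*conj(1) + 2*(-3)*conj(1)]
      = (1/8)[(9) + (-3) + (-2) + (2) + (-6)] = 0/8 = 0
  <chi_rho, chi_2> = (1/8)[1*(9)*conj(1) + 1*(-3)*conj(1) + 2*(-1)*conj(1) + 2*(1)*conj(-1) + 2*(-3)*conj(-1)]
      = (1/8)[(9) + (-3) + (-2) + (-2) + (6)] = 8/8 = 1
  <chi_rho, chi_3> = (1/8)[1*(9)*conj(1) + 1*(-3)*conj(1) + 2*(-1)*conj(-1) + 2*(1)*conj(1) + 2*(-3)*conj(-1)]
      = (1/8)[(9) + (-3) + (2) + (2) + (6)] = 16/8 = 2
  <chi_rho, chi_4> = (1/8)[1*(9)*conj(1) + 1*(-3)*conj(1) + 2*(-1)*conj(-1) + 2*(1)*conj(-1) + 2*(-3)*conj(1)]
      = (1/8)[(9) + (-3) + (2) + (-2) + (-6)] = 0/8 = 0
  <chi_rho, chi_5> = (1/8)[1*(9)*conj(2) + 1*(-3)*conj(-2) + 2*(-1)*conj(0) + 2*(1)*conj(0) + 2*(-3)*conj(0)]
      = (1/8)[(18) + (6) + (0) + (0) + (0)] = 24/8 = 3
Dimension check: dim(rho) = sum (mult * dim) = 0*1 + 1*1 + 2*1 + 0*1 + 3*2 = 9 = chi_rho(e) = 9.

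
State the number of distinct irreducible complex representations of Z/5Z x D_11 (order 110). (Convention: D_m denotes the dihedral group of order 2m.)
35

Justification: The number of irreducible complex representations of a finite group equals its number of conjugacy classes. For a direct product, #classes(G x H) = #classes(G) * #classes(H). Z/5Z has 5 classes (abelian), D_11 has 7 classes, so 5 * 7 = 35, so Z/5Z x D_11 (order 110) has exactly 35 irreducible complex representations.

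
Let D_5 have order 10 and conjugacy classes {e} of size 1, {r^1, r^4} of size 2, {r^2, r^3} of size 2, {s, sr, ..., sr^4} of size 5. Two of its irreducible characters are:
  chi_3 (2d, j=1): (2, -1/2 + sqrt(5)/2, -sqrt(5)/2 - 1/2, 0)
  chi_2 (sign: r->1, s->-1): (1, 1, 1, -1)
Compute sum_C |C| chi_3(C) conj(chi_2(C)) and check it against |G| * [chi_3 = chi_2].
Sum = 0; so <chi_3, chi_2> = 0 (distinct irreducibles are orthogonal).

Compute term by term over conjugacy classes (|C| * chi_3(C) * conj(chi_2(C))):
  1*(2)*conj(1) + 2*(-1/2 + sqrt(5)/2)*conj(1) + 2*(-sqrt(5)/2 - 1/2)*conj(1) + 5*(0)*conj(-1)
  = (2) + (-1 + sqrt(5)) + (-sqrt(5) - 1) + (0)
  = 0.
Dividing by |G| = 10 gives 0/10 = 0, matching the row-orthogonality relation <chi_3, chi_2> = [chi_3 = chi_2].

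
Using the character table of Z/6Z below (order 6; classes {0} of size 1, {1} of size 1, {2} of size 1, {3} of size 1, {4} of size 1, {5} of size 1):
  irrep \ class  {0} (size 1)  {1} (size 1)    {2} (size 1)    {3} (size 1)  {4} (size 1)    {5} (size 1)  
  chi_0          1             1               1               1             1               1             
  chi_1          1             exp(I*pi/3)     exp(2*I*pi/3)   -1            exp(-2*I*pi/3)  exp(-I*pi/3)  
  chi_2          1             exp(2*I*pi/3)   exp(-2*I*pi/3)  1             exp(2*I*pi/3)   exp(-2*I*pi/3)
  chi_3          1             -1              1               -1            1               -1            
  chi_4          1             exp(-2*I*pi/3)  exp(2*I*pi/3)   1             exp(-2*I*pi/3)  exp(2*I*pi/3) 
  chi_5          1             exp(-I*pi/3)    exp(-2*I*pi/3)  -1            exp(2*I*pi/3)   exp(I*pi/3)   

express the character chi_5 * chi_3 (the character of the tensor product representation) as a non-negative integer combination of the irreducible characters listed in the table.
chi_5 tensor chi_3 = chi_2 (all other irreducibles have multiplicity 0).

Justification: The character of a tensor product is the pointwise product (chi_5 * chi_3)(C) = chi_5(C) * chi_3(C):
  {0}: (1)*(1), {1}: (exp(-I*pi/3))*(-1), {2}: (exp(-2*I*pi/3))*(1), {3}: (-1)*(-1), {4}: (exp(2*I*pi/3))*(1), {5}: (exp(I*pi/3))*(-1)
so (chi_5 * chi_3) takes values
  {0} -> 1, {1} -> -exp(-I*pi/3), {2} -> exp(-2*I*pi/3), {3} -> 1, {4} -> exp(2*I*pi/3), {5} -> -exp(I*pi/3).
Now take the inner product of this character with each irreducible chi from the table, <chi_5*chi_3, chi> = (1/6) sum_C |C| (chi_5*chi_3)(C) conj(chi(C)):
  <chi_5*chi_3, chi_0> = (1/6)[1*(1)*conj(1) + 1*(-exp(-I*pi/3))*conj(1) + 1*(exp(-2*I*pi/3))*conj(1) + 1*(1)*conj(1) + 1*(exp(2*I*pi/3))*conj(1) + 1*(-exp(I*pi/3))*conj(1)]
      = (1/6)[(1) + (-exp(-I*pi/3)) + (exp(-2*I*pi/3)) + (1) + (exp(2*I*pi/3)) + (-exp(I*pi/3))] = 0/6 = 0
  <chi_5*chi_3, chi_1> = (1/6)[1*(1)*conj(1) + 1*(-exp(-I*pi/3))*conj(exp(I*pi/3)) + 1*(exp(-2*I*pi/3))*conj(exp(2*I*pi/3)) + 1*(1)*conj(-1) + 1*(exp(2*I*pi/3))*conj(exp(-2*I*pi/3)) + 1*(-exp(I*pi/3))*conj(exp(-I*pi/3))]
      = (1/6)[(1) + (-exp(-2*I*pi/3)) + (exp(2*I*pi/3)) + (-1) + (exp(-2*I*pi/3)) + (-exp(2*I*pi/3))] = 0/6 = 0
  <chi_5*chi_3, chi_2> = (1/6)[1*(1)*conj(1) + 1*(-exp(-I*pi/3))*conj(exp(2*I*pi/3)) + 1*(exp(-2*I*pi/3))*conj(exp(-2*I*pi/3)) + 1*(1)*conj(1) + 1*(exp(2*I*pi/3))*conj(exp(2*I*pi/3)) + 1*(-exp(I*pi/3))*conj(exp(-2*I*pi/3))]
      = (1/6)[(1) + (1) + (1) + (1) + (1) + (1)] = 6/6 = 1
  <chi_5*chi_3, chi_3> = (1/6)[1*(1)*conj(1) + 1*(-exp(-I*pi/3))*conj(-1) + 1*(exp(-2*I*pi/3))*conj(1) + 1*(1)*conj(-1) + 1*(exp(2*I*pi/3))*conj(1) + 1*(-exp(I*pi/3))*conj(-1)]
      = (1/6)[(1) + (exp(-I*pi/3)) + (exp(-2*I*pi/3)) + (-1) + (exp(2*I*pi/3)) + (exp(I*pi/3))] = 0/6 = 0
  <chi_5*chi_3, chi_4> = (1/6)[1*(1)*conj(1) + 1*(-exp(-I*pi/3))*conj(exp(-2*I*pi/3)) + 1*(exp(-2*I*pi/3))*conj(exp(2*I*pi/3)) + 1*(1)*conj(1) + 1*(exp(2*I*pi/3))*conj(exp(-2*I*pi/3)) + 1*(-exp(I*pi/3))*conj(exp(2*I*pi/3))]
      = (1/6)[(1) + (-exp(I*pi/3)) + (exp(2*I*pi/3)) + (1) + (exp(-2*I*pi/3)) + (-exp(-I*pi/3))] = 0/6 = 0
  <chi_5*chi_3, chi_5> = (1/6)[1*(1)*conj(1) + 1*(-exp(-I*pi/3))*conj(exp(-I*pi/3)) + 1*(exp(-2*I*pi/3))*conj(exp(-2*I*pi/3)) + 1*(1)*conj(-1) + 1*(exp(2*I*pi/3))*conj(exp(2*I*pi/3)) + 1*(-exp(I*pi/3))*conj(exp(I*pi/3))]
      = (1/6)[(1) + (-1) + (1) + (-1) + (1) + (-1)] = 0/6 = 0
(Exp terms are combined using exp(i*s)*conj(exp(i*t)) = exp(i*(s-t)), and sums of them are collapsed using the identity that for every m > 1 the m distinct m-th roots of unity sum to 0, e.g. 1 + exp(2*I*pi/3) + exp(-2*I*pi/3) = 0.)
Hence the multiplicities are chi_2: 1. Dimension check: dim(chi_5)*dim(chi_3) = 1*1 = 1 and sum (mult * dim) = 1*1 = 1.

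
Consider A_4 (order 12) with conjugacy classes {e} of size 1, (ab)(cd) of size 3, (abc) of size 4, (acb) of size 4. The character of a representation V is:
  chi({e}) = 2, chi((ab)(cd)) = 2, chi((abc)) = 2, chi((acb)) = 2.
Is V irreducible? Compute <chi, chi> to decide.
Not irreducible (reducible): <chi, chi> = 4 > 1.

Why: <chi, chi> = (1/|G|) sum_C |C| * |chi(C)|^2 = (1/12)[1*|2|^2 + 3*|2|^2 + 4*|2|^2 + 4*|2|^2]
  = (1/12)[(4) + (12) + (16) + (16)] = 48/12 = 4.
(Exp terms are combined using exp(i*s)*conj(exp(i*t)) = exp(i*(s-t)), and sums of them are collapsed using the identity that for every m > 1 the m distinct m-th roots of unity sum to 0, e.g. 1 + exp(2*I*pi/3) + exp(-2*I*pi/3) = 0.)
A character is irreducible iff <chi, chi> = 1, so this representation is reducible.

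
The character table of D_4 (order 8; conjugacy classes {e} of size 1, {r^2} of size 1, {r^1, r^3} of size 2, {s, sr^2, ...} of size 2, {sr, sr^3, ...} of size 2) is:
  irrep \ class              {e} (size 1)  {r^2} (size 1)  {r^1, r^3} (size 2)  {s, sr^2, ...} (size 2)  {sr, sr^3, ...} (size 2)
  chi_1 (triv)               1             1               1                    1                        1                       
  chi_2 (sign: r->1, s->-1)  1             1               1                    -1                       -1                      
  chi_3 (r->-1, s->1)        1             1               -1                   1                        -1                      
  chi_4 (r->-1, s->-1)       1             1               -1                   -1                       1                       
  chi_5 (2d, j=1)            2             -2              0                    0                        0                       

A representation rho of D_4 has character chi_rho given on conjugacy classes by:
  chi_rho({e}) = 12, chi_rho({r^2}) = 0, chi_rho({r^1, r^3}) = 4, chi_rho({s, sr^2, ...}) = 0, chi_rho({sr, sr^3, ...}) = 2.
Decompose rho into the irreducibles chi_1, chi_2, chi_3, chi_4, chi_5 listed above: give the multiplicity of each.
Multiplicities: chi_1: 3, chi_2: 2, chi_3: 0, chi_4: 1, chi_5: 3.

Derivation: Use <chi_rho, chi> = (1/|G|) sum_C |C| * chi_rho(C) * conj(chi(C)) with |G| = 8 for each irreducible chi in the table:
  <chi_rho, chi_1> = (1/8)[1*(12)*conj(1) + 1*(0)*conj(1) + 2*(4)*conj(1) + 2*(0)*conj(1) + 2*(2)*conj(1)]
      = (1/8)[(12) + (0) + (8) + (0) + (4)] = 24/8 = 3
  <chi_rho, chi_2> = (1/8)[1*(12)*conj(1) + 1*(0)*conj(1) + 2*(4)*conj(1) + 2*(0)*conj(-1) + 2*(2)*conj(-1)]
      = (1/8)[(12) + (0) + (8) + (0) + (-4)] = 16/8 = 2
  <chi_rho, chi_3> = (1/8)[1*(12)*conj(1) + 1*(0)*conj(1) + 2*(4)*conj(-1) + 2*(0)*conj(1) + 2*(2)*conj(-1)]
      = (1/8)[(12) + (0) + (-8) + (0) + (-4)] = 0/8 = 0
  <chi_rho, chi_4> = (1/8)[1*(12)*conj(1) + 1*(0)*conj(1) + 2*(4)*conj(-1) + 2*(0)*conj(-1) + 2*(2)*conj(1)]
      = (1/8)[(12) + (0) + (-8) + (0) + (4)] = 8/8 = 1
  <chi_rho, chi_5> = (1/8)[1*(12)*conj(2) + 1*(0)*conj(-2) + 2*(4)*conj(0) + 2*(0)*conj(0) + 2*(2)*conj(0)]
      = (1/8)[(24) + (0) + (0) + (0) + (0)] = 24/8 = 3
Dimension check: dim(rho) = sum (mult * dim) = 3*1 + 2*1 + 0*1 + 1*1 + 3*2 = 12 = chi_rho(e) = 12.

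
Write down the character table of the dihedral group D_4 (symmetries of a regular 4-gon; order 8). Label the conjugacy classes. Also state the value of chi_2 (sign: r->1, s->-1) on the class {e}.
Conjugacy classes: {e} of size 1, {r^2} of size 1, {r^1, r^3} of size 2, {s, sr^2, ...} of size 2, {sr, sr^3, ...} of size 2.
Character table:
  irrep \ class              {e} (size 1)  {r^2} (size 1)  {r^1, r^3} (size 2)  {s, sr^2, ...} (size 2)  {sr, sr^3, ...} (size 2)
  chi_1 (triv)               1             1               1                    1                        1                       
  chi_2 (sign: r->1, s->-1)  1             1               1                    -1                       -1                      
  chi_3 (r->-1, s->1)        1             1               -1                   1                        -1                      
  chi_4 (r->-1, s->-1)       1             1               -1                   -1                       1                       
  chi_5 (2d, j=1)            2             -2              0                    0                        0                       

Spot check: chi_2 (sign: r->1, s->-1) on {e} = 1.

Derivation: D_4 has order 2*4 = 8 with 5 conjugacy classes, hence 5 irreducibles. Sum of squared dims 1 + 1 + 1 + 1 + 4 = 8 = |G|. Linear characters come from the abelianisation; the 2-dimensional irreps have character r^k -> 2*cos(2*pi*j*k/4), reflections -> 0.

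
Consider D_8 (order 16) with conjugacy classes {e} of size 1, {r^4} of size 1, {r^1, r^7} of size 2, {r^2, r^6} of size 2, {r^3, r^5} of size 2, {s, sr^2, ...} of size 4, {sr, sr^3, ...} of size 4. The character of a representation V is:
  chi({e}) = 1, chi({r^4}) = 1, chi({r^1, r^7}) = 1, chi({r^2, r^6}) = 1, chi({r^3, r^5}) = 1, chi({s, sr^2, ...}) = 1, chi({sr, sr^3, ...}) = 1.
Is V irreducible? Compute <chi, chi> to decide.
Irreducible: <chi, chi> = 1.

Proof sketch: <chi, chi> = (1/|G|) sum_C |C| * |chi(C)|^2 = (1/16)[1*|1|^2 + 1*|1|^2 + 2*|1|^2 + 2*|1|^2 + 2*|1|^2 + 4*|1|^2 + 4*|1|^2]
  = (1/16)[(1) + (1) + (2) + (2) + (2) + (4) + (4)] = 16/16 = 1.
A character is irreducible iff <chi, chi> = 1, so this representation is irreducible.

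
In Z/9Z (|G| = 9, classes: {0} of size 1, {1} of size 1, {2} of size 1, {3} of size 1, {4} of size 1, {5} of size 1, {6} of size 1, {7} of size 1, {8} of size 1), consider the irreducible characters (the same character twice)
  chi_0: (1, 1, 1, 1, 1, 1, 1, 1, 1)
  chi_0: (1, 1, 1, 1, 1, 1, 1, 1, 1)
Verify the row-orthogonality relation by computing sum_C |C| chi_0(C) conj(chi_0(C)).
Sum = 9 = |G| = 9; so <chi_0, chi_0> = 1 (norm-1 confirms irreducibility).

Justification: Compute term by term over conjugacy classes (|C| * chi_0(C) * conj(chi_0(C))):
  1*(1)*conj(1) + 1*(1)*conj(1) + 1*(1)*conj(1) + 1*(1)*conj(1) + 1*(1)*conj(1) + 1*(1)*conj(1) + 1*(1)*conj(1) + 1*(1)*conj(1) + 1*(1)*conj(1)
  = (1) + (1) + (1) + (1) + (1) + (1) + (1) + (1) + (1)
  = 9.
(Exp terms are combined using exp(i*s)*conj(exp(i*t)) = exp(i*(s-t)), and sums of them are collapsed using the identity that for every m > 1 the m distinct m-th roots of unity sum to 0, e.g. 1 + exp(2*I*pi/3) + exp(-2*I*pi/3) = 0.)
Dividing by |G| = 9 gives 9/9 = 1, matching the row-orthogonality relation <chi_0, chi_0> = [chi_0 = chi_0].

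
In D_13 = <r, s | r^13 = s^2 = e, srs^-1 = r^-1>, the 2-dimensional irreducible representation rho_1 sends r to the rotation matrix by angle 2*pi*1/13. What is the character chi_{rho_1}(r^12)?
chi_{rho_1}(r^12) = 2*cos(2*pi*1*12/13) = 2*cos(2*pi/13)

Working: rho_1(r^12) is rotation by angle 2*pi*1*12/13, whose trace is 2*cos(2*pi*1*12/13) = 2*cos(2*pi/13).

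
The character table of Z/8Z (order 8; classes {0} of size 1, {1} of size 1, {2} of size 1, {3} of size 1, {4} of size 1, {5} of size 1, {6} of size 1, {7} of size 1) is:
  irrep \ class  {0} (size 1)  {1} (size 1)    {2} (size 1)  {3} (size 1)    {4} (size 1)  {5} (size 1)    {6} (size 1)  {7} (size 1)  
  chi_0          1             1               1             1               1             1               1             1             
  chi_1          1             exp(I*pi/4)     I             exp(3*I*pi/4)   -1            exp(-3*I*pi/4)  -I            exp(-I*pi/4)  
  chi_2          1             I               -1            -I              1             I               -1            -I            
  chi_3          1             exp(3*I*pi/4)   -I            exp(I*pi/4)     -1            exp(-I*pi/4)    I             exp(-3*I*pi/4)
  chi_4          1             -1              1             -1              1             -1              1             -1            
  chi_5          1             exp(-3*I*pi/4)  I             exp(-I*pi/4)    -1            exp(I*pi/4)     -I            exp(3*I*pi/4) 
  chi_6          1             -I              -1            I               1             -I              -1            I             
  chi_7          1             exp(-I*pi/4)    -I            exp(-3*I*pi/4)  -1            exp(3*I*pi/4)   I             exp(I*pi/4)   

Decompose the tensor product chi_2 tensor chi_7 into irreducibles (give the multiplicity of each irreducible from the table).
chi_2 tensor chi_7 = chi_1 (all other irreducibles have multiplicity 0).

Solution. The character of a tensor product is the pointwise product (chi_2 * chi_7)(C) = chi_2(C) * chi_7(C):
  {0}: (1)*(1), {1}: (I)*(exp(-I*pi/4)), {2}: (-1)*(-I), {3}: (-I)*(exp(-3*I*pi/4)), {4}: (1)*(-1), {5}: (I)*(exp(3*I*pi/4)), {6}: (-1)*(I), {7}: (-I)*(exp(I*pi/4))
so (chi_2 * chi_7) takes values
  {0} -> 1, {1} -> exp(I*pi/4), {2} -> I, {3} -> -exp(-I*pi/4), {4} -> -1, {5} -> exp(-3*I*pi/4), {6} -> -I, {7} -> -exp(3*I*pi/4).
Now take the inner product of this character with each irreducible chi from the table, <chi_2*chi_7, chi> = (1/8) sum_C |C| (chi_2*chi_7)(C) conj(chi(C)):
  <chi_2*chi_7, chi_0> = (1/8)[1*(1)*conj(1) + 1*(exp(I*pi/4))*conj(1) + 1*(I)*conj(1) + 1*(-exp(-I*pi/4))*conj(1) + 1*(-1)*conj(1) + 1*(exp(-3*I*pi/4))*conj(1) + 1*(-I)*conj(1) + 1*(-exp(3*I*pi/4))*conj(1)]
      = (1/8)[(1) + (exp(I*pi/4)) + (I) + (-exp(-I*pi/4)) + (-1) + (exp(-3*I*pi/4)) + (-I) + (-exp(3*I*pi/4))] = 0/8 = 0
  <chi_2*chi_7, chi_1> = (1/8)[1*(1)*conj(1) + 1*(exp(I*pi/4))*conj(exp(I*pi/4)) + 1*(I)*conj(I) + 1*(-exp(-I*pi/4))*conj(exp(3*I*pi/4)) + 1*(-1)*conj(-1) + 1*(exp(-3*I*pi/4))*conj(exp(-3*I*pi/4)) + 1*(-I)*conj(-I) + 1*(-exp(3*I*pi/4))*conj(exp(-I*pi/4))]
      = (1/8)[(1) + (1) + (1) + (1) + (1) + (1) + (1) + (1)] = 8/8 = 1
  <chi_2*chi_7, chi_2> = (1/8)[1*(1)*conj(1) + 1*(exp(I*pi/4))*conj(I) + 1*(I)*conj(-1) + 1*(-exp(-I*pi/4))*conj(-I) + 1*(-1)*conj(1) + 1*(exp(-3*I*pi/4))*conj(I) + 1*(-I)*conj(-1) + 1*(-exp(3*I*pi/4))*conj(-I)]
      = (1/8)[(1) + (-exp(3*I*pi/4)) + (-I) + (-exp(I*pi/4)) + (-1) + (-exp(-I*pi/4)) + (I) + (-exp(-3*I*pi/4))] = 0/8 = 0
  <chi_2*chi_7, chi_3> = (1/8)[1*(1)*conj(1) + 1*(exp(I*pi/4))*conj(exp(3*I*pi/4)) + 1*(I)*conj(-I) + 1*(-exp(-I*pi/4))*conj(exp(I*pi/4)) + 1*(-1)*conj(-1) + 1*(exp(-3*I*pi/4))*conj(exp(-I*pi/4)) + 1*(-I)*conj(I) + 1*(-exp(3*I*pi/4))*conj(exp(-3*I*pi/4))]
      = (1/8)[(1) + (-I) + (-1) + (I) + (1) + (-I) + (-1) + (I)] = 0/8 = 0
  <chi_2*chi_7, chi_4> = (1/8)[1*(1)*conj(1) + 1*(exp(I*pi/4))*conj(-1) + 1*(I)*conj(1) + 1*(-exp(-I*pi/4))*conj(-1) + 1*(-1)*conj(1) + 1*(exp(-3*I*pi/4))*conj(-1) + 1*(-I)*conj(1) + 1*(-exp(3*I*pi/4))*conj(-1)]
      = (1/8)[(1) + (-exp(I*pi/4)) + (I) + (exp(-I*pi/4)) + (-1) + (-exp(-3*I*pi/4)) + (-I) + (exp(3*I*pi/4))] = 0/8 = 0
  <chi_2*chi_7, chi_5> = (1/8)[1*(1)*conj(1) + 1*(exp(I*pi/4))*conj(exp(-3*I*pi/4)) + 1*(I)*conj(I) + 1*(-exp(-I*pi/4))*conj(exp(-I*pi/4)) + 1*(-1)*conj(-1) + 1*(exp(-3*I*pi/4))*conj(exp(I*pi/4)) + 1*(-I)*conj(-I) + 1*(-exp(3*I*pi/4))*conj(exp(3*I*pi/4))]
      = (1/8)[(1) + (-1) + (1) + (-1) + (1) + (-1) + (1) + (-1)] = 0/8 = 0
  <chi_2*chi_7, chi_6> = (1/8)[1*(1)*conj(1) + 1*(exp(I*pi/4))*conj(-I) + 1*(I)*conj(-1) + 1*(-exp(-I*pi/4))*conj(I) + 1*(-1)*conj(1) + 1*(exp(-3*I*pi/4))*conj(-I) + 1*(-I)*conj(-1) + 1*(-exp(3*I*pi/4))*conj(I)]
      = (1/8)[(1) + (exp(3*I*pi/4)) + (-I) + (exp(I*pi/4)) + (-1) + (exp(-I*pi/4)) + (I) + (exp(-3*I*pi/4))] = 0/8 = 0
  <chi_2*chi_7, chi_7> = (1/8)[1*(1)*conj(1) + 1*(exp(I*pi/4))*conj(exp(-I*pi/4)) + 1*(I)*conj(-I) + 1*(-exp(-I*pi/4))*conj(exp(-3*I*pi/4)) + 1*(-1)*conj(-1) + 1*(exp(-3*I*pi/4))*conj(exp(3*I*pi/4)) + 1*(-I)*conj(I) + 1*(-exp(3*I*pi/4))*conj(exp(I*pi/4))]
      = (1/8)[(1) + (I) + (-1) + (-I) + (1) + (I) + (-1) + (-I)] = 0/8 = 0
(Exp terms are combined using exp(i*s)*conj(exp(i*t)) = exp(i*(s-t)), and sums of them are collapsed using the identity that for every m > 1 the m distinct m-th roots of unity sum to 0, e.g. 1 + exp(2*I*pi/3) + exp(-2*I*pi/3) = 0.)
Hence the multiplicities are chi_1: 1. Dimension check: dim(chi_2)*dim(chi_7) = 1*1 = 1 and sum (mult * dim) = 1*1 = 1.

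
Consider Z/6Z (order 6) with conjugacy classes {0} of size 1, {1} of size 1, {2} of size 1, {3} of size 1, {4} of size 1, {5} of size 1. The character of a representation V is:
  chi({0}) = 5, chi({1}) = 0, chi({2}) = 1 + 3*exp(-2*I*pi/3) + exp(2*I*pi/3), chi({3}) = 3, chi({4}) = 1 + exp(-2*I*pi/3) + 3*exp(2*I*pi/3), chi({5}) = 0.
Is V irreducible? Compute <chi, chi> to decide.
Not irreducible (reducible): <chi, chi> = 7 > 1.

Justification: <chi, chi> = (1/|G|) sum_C |C| * |chi(C)|^2 = (1/6)[1*|5|^2 + 1*|0|^2 + 1*|1 + 3*exp(-2*I*pi/3) + exp(2*I*pi/3)|^2 + 1*|3|^2 + 1*|1 + exp(-2*I*pi/3) + 3*exp(2*I*pi/3)|^2 + 1*|0|^2]
  = (1/6)[(25) + (0) + (4) + (9) + (4) + (0)] = 42/6 = 7.
(Exp terms are combined using exp(i*s)*conj(exp(i*t)) = exp(i*(s-t)), and sums of them are collapsed using the identity that for every m > 1 the m distinct m-th roots of unity sum to 0, e.g. 1 + exp(2*I*pi/3) + exp(-2*I*pi/3) = 0.)
A character is irreducible iff <chi, chi> = 1, so this representation is reducible.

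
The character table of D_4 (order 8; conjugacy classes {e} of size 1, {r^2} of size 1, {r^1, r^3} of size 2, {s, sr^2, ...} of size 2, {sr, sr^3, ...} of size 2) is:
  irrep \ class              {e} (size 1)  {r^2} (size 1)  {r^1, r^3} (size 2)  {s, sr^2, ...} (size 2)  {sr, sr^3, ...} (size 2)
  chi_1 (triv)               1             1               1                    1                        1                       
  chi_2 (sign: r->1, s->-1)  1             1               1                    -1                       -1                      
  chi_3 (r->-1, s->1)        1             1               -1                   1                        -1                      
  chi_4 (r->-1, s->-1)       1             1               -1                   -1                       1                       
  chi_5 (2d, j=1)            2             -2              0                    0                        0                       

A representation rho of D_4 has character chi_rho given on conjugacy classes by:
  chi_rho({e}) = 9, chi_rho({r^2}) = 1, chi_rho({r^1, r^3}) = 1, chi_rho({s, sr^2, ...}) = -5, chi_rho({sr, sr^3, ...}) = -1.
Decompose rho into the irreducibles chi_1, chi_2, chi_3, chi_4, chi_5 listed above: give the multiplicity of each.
Multiplicities: chi_1: 0, chi_2: 3, chi_3: 0, chi_4: 2, chi_5: 2.

Use <chi_rho, chi> = (1/|G|) sum_C |C| * chi_rho(C) * conj(chi(C)) with |G| = 8 for each irreducible chi in the table:
  <chi_rho, chi_1> = (1/8)[1*(9)*conj(1) + 1*(1)*conj(1) + 2*(1)*conj(1) + 2*(-5)*conj(1) + 2*(-1)*conj(1)]
      = (1/8)[(9) + (1) + (2) + (-10) + (-2)] = 0/8 = 0
  <chi_rho, chi_2> = (1/8)[1*(9)*conj(1) + 1*(1)*conj(1) + 2*(1)*conj(1) + 2*(-5)*conj(-1) + 2*(-1)*conj(-1)]
      = (1/8)[(9) + (1) + (2) + (10) + (2)] = 24/8 = 3
  <chi_rho, chi_3> = (1/8)[1*(9)*conj(1) + 1*(1)*conj(1) + 2*(1)*conj(-1) + 2*(-5)*conj(1) + 2*(-1)*conj(-1)]
      = (1/8)[(9) + (1) + (-2) + (-10) + (2)] = 0/8 = 0
  <chi_rho, chi_4> = (1/8)[1*(9)*conj(1) + 1*(1)*conj(1) + 2*(1)*conj(-1) + 2*(-5)*conj(-1) + 2*(-1)*conj(1)]
      = (1/8)[(9) + (1) + (-2) + (10) + (-2)] = 16/8 = 2
  <chi_rho, chi_5> = (1/8)[1*(9)*conj(2) + 1*(1)*conj(-2) + 2*(1)*conj(0) + 2*(-5)*conj(0) + 2*(-1)*conj(0)]
      = (1/8)[(18) + (-2) + (0) + (0) + (0)] = 16/8 = 2
Dimension check: dim(rho) = sum (mult * dim) = 0*1 + 3*1 + 0*1 + 2*1 + 2*2 = 9 = chi_rho(e) = 9.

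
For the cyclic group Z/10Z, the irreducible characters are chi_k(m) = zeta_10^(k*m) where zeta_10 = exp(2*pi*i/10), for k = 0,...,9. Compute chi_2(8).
chi_2(8) = zeta_10^16 = exp(-4*I*pi/5)

Proof sketch: chi_2(8) = zeta_10^(2*8) = zeta_10^16. Since zeta_10^10 = 1, this equals zeta_10^6 = exp(2*pi*i*6/10) = exp(-4*I*pi/5).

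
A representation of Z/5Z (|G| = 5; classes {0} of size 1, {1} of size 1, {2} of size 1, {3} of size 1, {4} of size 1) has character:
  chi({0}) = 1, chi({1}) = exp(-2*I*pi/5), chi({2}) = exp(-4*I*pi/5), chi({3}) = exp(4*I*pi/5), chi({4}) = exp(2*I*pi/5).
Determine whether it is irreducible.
Irreducible: <chi, chi> = 1.

Justification: <chi, chi> = (1/|G|) sum_C |C| * |chi(C)|^2 = (1/5)[1*|1|^2 + 1*|exp(-2*I*pi/5)|^2 + 1*|exp(-4*I*pi/5)|^2 + 1*|exp(4*I*pi/5)|^2 + 1*|exp(2*I*pi/5)|^2]
  = (1/5)[(1) + (1) + (1) + (1) + (1)] = 5/5 = 1.
(Exp terms are combined using exp(i*s)*conj(exp(i*t)) = exp(i*(s-t)), and sums of them are collapsed using the identity that for every m > 1 the m distinct m-th roots of unity sum to 0, e.g. 1 + exp(2*I*pi/3) + exp(-2*I*pi/3) = 0.)
A character is irreducible iff <chi, chi> = 1, so this representation is irreducible.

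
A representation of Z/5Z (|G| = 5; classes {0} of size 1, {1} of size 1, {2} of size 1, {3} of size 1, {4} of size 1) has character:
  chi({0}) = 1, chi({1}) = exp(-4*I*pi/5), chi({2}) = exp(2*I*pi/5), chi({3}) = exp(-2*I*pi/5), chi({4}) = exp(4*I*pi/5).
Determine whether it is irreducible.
Irreducible: <chi, chi> = 1.

Argument: <chi, chi> = (1/|G|) sum_C |C| * |chi(C)|^2 = (1/5)[1*|1|^2 + 1*|exp(-4*I*pi/5)|^2 + 1*|exp(2*I*pi/5)|^2 + 1*|exp(-2*I*pi/5)|^2 + 1*|exp(4*I*pi/5)|^2]
  = (1/5)[(1) + (1) + (1) + (1) + (1)] = 5/5 = 1.
(Exp terms are combined using exp(i*s)*conj(exp(i*t)) = exp(i*(s-t)), and sums of them are collapsed using the identity that for every m > 1 the m distinct m-th roots of unity sum to 0, e.g. 1 + exp(2*I*pi/3) + exp(-2*I*pi/3) = 0.)
A character is irreducible iff <chi, chi> = 1, so this representation is irreducible.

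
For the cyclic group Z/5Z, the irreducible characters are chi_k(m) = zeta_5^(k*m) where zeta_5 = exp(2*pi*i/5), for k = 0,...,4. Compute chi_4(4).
chi_4(4) = zeta_5^16 = exp(2*I*pi/5)

Argument: chi_4(4) = zeta_5^(4*4) = zeta_5^16. Since zeta_5^5 = 1, this equals zeta_5^1 = exp(2*pi*i*1/5) = exp(2*I*pi/5).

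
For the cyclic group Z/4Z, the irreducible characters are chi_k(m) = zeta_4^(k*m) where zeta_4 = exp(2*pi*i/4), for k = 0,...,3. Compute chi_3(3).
chi_3(3) = zeta_4^9 = I

Explanation: chi_3(3) = zeta_4^(3*3) = zeta_4^9. Since zeta_4^4 = 1, this equals zeta_4^1 = exp(2*pi*i*1/4) = I.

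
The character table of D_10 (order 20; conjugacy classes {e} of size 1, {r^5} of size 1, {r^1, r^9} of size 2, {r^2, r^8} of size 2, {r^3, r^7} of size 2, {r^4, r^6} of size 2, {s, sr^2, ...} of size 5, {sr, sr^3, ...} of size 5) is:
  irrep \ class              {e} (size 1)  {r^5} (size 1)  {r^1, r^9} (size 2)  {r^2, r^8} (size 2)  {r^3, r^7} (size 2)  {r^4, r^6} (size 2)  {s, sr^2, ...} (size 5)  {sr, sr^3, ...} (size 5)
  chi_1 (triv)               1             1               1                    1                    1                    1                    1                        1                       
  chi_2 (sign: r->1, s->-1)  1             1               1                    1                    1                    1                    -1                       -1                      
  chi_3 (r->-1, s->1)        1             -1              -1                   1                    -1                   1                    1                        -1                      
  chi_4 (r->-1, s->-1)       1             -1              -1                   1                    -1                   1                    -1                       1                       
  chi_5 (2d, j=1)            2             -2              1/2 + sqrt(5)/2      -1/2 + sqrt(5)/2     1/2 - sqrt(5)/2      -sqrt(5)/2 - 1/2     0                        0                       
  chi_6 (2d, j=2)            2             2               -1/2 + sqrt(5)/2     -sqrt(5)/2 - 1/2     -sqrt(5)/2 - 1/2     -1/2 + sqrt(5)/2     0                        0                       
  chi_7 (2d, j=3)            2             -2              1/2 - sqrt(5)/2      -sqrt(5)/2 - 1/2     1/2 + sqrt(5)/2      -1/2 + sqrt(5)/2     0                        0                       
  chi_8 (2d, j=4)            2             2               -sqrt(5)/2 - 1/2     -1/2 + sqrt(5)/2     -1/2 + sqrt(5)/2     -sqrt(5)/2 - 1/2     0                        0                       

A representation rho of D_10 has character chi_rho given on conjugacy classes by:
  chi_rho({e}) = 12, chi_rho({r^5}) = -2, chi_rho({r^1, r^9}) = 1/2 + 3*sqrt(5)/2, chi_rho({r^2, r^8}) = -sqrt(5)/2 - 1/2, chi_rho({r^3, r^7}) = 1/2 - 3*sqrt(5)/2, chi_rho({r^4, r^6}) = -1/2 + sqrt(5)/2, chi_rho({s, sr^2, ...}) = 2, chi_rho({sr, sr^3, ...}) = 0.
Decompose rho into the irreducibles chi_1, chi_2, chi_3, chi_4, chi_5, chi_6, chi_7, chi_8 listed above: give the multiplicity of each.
Multiplicities: chi_1: 1, chi_2: 0, chi_3: 1, chi_4: 0, chi_5: 2, chi_6: 2, chi_7: 1, chi_8: 0.

Solution. Use <chi_rho, chi> = (1/|G|) sum_C |C| * chi_rho(C) * conj(chi(C)) with |G| = 20 for each irreducible chi in the table:
  <chi_rho, chi_1> = (1/20)[1*(12)*conj(1) + 1*(-2)*conj(1) + 2*(1/2 + 3*sqrt(5)/2)*conj(1) + 2*(-sqrt(5)/2 - 1/2)*conj(1) + 2*(1/2 - 3*sqrt(5)/2)*conj(1) + 2*(-1/2 + sqrt(5)/2)*conj(1) + 5*(2)*conj(1) + 5*(0)*conj(1)]
      = (1/20)[(12) + (-2) + (1 + 3*sqrt(5)) + (-sqrt(5) - 1) + (1 - 3*sqrt(5)) + (-1 + sqrt(5)) + (10) + (0)] = 20/20 = 1
  <chi_rho, chi_2> = (1/20)[1*(12)*conj(1) + 1*(-2)*conj(1) + 2*(1/2 + 3*sqrt(5)/2)*conj(1) + 2*(-sqrt(5)/2 - 1/2)*conj(1) + 2*(1/2 - 3*sqrt(5)/2)*conj(1) + 2*(-1/2 + sqrt(5)/2)*conj(1) + 5*(2)*conj(-1) + 5*(0)*conj(-1)]
      = (1/20)[(12) + (-2) + (1 + 3*sqrt(5)) + (-sqrt(5) - 1) + (1 - 3*sqrt(5)) + (-1 + sqrt(5)) + (-10) + (0)] = 0/20 = 0
  <chi_rho, chi_3> = (1/20)[1*(12)*conj(1) + 1*(-2)*conj(-1) + 2*(1/2 + 3*sqrt(5)/2)*conj(-1) + 2*(-sqrt(5)/2 - 1/2)*conj(1) + 2*(1/2 - 3*sqrt(5)/2)*conj(-1) + 2*(-1/2 + sqrt(5)/2)*conj(1) + 5*(2)*conj(1) + 5*(0)*conj(-1)]
      = (1/20)[(12) + (2) + (-3*sqrt(5) - 1) + (-sqrt(5) - 1) + (-1 + 3*sqrt(5)) + (-1 + sqrt(5)) + (10) + (0)] = 20/20 = 1
  <chi_rho, chi_4> = (1/20)[1*(12)*conj(1) + 1*(-2)*conj(-1) + 2*(1/2 + 3*sqrt(5)/2)*conj(-1) + 2*(-sqrt(5)/2 - 1/2)*conj(1) + 2*(1/2 - 3*sqrt(5)/2)*conj(-1) + 2*(-1/2 + sqrt(5)/2)*conj(1) + 5*(2)*conj(-1) + 5*(0)*conj(1)]
      = (1/20)[(12) + (2) + (-3*sqrt(5) - 1) + (-sqrt(5) - 1) + (-1 + 3*sqrt(5)) + (-1 + sqrt(5)) + (-10) + (0)] = 0/20 = 0
  <chi_rho, chi_5> = (1/20)[1*(12)*conj(2) + 1*(-2)*conj(-2) + 2*(1/2 + 3*sqrt(5)/2)*conj(1/2 + sqrt(5)/2) + 2*(-sqrt(5)/2 - 1/2)*conj(-1/2 + sqrt(5)/2) + 2*(1/2 - 3*sqrt(5)/2)*conj(1/2 - sqrt(5)/2) + 2*(-1/2 + sqrt(5)/2)*conj(-sqrt(5)/2 - 1/2) + 5*(2)*conj(0) + 5*(0)*conj(0)]
      = (1/20)[(24) + (4) + (2*sqrt(5) + 8) + (-2) + (8 - 2*sqrt(5)) + (-2) + (0) + (0)] = 40/20 = 2
  <chi_rho, chi_6> = (1/20)[1*(12)*conj(2) + 1*(-2)*conj(2) + 2*(1/2 + 3*sqrt(5)/2)*conj(-1/2 + sqrt(5)/2) + 2*(-sqrt(5)/2 - 1/2)*conj(-sqrt(5)/2 - 1/2) + 2*(1/2 - 3*sqrt(5)/2)*conj(-sqrt(5)/2 - 1/2) + 2*(-1/2 + sqrt(5)/2)*conj(-1/2 + sqrt(5)/2) + 5*(2)*conj(0) + 5*(0)*conj(0)]
      = (1/20)[(24) + (-4) + (7 - sqrt(5)) + (sqrt(5) + 3) + (sqrt(5) + 7) + (3 - sqrt(5)) + (0) + (0)] = 40/20 = 2
  <chi_rho, chi_7> = (1/20)[1*(12)*conj(2) + 1*(-2)*conj(-2) + 2*(1/2 + 3*sqrt(5)/2)*conj(1/2 - sqrt(5)/2) + 2*(-sqrt(5)/2 - 1/2)*conj(-sqrt(5)/2 - 1/2) + 2*(1/2 - 3*sqrt(5)/2)*conj(1/2 + sqrt(5)/2) + 2*(-1/2 + sqrt(5)/2)*conj(-1/2 + sqrt(5)/2) + 5*(2)*conj(0) + 5*(0)*conj(0)]
      = (1/20)[(24) + (4) + (-7 + sqrt(5)) + (sqrt(5) + 3) + (-7 - sqrt(5)) + (3 - sqrt(5)) + (0) + (0)] = 20/20 = 1
  <chi_rho, chi_8> = (1/20)[1*(12)*conj(2) + 1*(-2)*conj(2) + 2*(1/2 + 3*sqrt(5)/2)*conj(-sqrt(5)/2 - 1/2) + 2*(-sqrt(5)/2 - 1/2)*conj(-1/2 + sqrt(5)/2) + 2*(1/2 - 3*sqrt(5)/2)*conj(-1/2 + sqrt(5)/2) + 2*(-1/2 + sqrt(5)/2)*conj(-sqrt(5)/2 - 1/2) + 5*(2)*conj(0) + 5*(0)*conj(0)]
      = (1/20)[(24) + (-4) + (-8 - 2*sqrt(5)) + (-2) + (-8 + 2*sqrt(5)) + (-2) + (0) + (0)] = 0/20 = 0
Dimension check: dim(rho) = sum (mult * dim) = 1*1 + 0*1 + 1*1 + 0*1 + 2*2 + 2*2 + 1*2 + 0*2 = 12 = chi_rho(e) = 12.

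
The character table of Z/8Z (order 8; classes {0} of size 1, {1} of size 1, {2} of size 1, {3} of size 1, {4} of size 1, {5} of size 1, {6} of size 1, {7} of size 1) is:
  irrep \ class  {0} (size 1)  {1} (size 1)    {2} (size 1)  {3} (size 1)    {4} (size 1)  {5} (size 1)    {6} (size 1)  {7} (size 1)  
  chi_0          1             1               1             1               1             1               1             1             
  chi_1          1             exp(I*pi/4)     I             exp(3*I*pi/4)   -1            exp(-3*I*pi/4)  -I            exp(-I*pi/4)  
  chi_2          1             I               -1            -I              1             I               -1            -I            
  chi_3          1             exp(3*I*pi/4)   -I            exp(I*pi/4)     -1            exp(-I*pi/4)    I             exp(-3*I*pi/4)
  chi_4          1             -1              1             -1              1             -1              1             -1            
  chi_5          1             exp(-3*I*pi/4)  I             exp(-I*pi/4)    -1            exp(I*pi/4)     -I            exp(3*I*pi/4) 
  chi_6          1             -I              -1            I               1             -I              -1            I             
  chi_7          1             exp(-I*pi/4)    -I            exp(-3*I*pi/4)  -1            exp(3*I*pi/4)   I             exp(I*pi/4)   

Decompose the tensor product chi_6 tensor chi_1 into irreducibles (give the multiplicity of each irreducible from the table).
chi_6 tensor chi_1 = chi_7 (all other irreducibles have multiplicity 0).

Justification: The character of a tensor product is the pointwise product (chi_6 * chi_1)(C) = chi_6(C) * chi_1(C):
  {0}: (1)*(1), {1}: (-I)*(exp(I*pi/4)), {2}: (-1)*(I), {3}: (I)*(exp(3*I*pi/4)), {4}: (1)*(-1), {5}: (-I)*(exp(-3*I*pi/4)), {6}: (-1)*(-I), {7}: (I)*(exp(-I*pi/4))
so (chi_6 * chi_1) takes values
  {0} -> 1, {1} -> -exp(3*I*pi/4), {2} -> -I, {3} -> exp(-3*I*pi/4), {4} -> -1, {5} -> -exp(-I*pi/4), {6} -> I, {7} -> exp(I*pi/4).
Now take the inner product of this character with each irreducible chi from the table, <chi_6*chi_1, chi> = (1/8) sum_C |C| (chi_6*chi_1)(C) conj(chi(C)):
  <chi_6*chi_1, chi_0> = (1/8)[1*(1)*conj(1) + 1*(-exp(3*I*pi/4))*conj(1) + 1*(-I)*conj(1) + 1*(exp(-3*I*pi/4))*conj(1) + 1*(-1)*conj(1) + 1*(-exp(-I*pi/4))*conj(1) + 1*(I)*conj(1) + 1*(exp(I*pi/4))*conj(1)]
      = (1/8)[(1) + (-exp(3*I*pi/4)) + (-I) + (exp(-3*I*pi/4)) + (-1) + (-exp(-I*pi/4)) + (I) + (exp(I*pi/4))] = 0/8 = 0
  <chi_6*chi_1, chi_1> = (1/8)[1*(1)*conj(1) + 1*(-exp(3*I*pi/4))*conj(exp(I*pi/4)) + 1*(-I)*conj(I) + 1*(exp(-3*I*pi/4))*conj(exp(3*I*pi/4)) + 1*(-1)*conj(-1) + 1*(-exp(-I*pi/4))*conj(exp(-3*I*pi/4)) + 1*(I)*conj(-I) + 1*(exp(I*pi/4))*conj(exp(-I*pi/4))]
      = (1/8)[(1) + (-I) + (-1) + (I) + (1) + (-I) + (-1) + (I)] = 0/8 = 0
  <chi_6*chi_1, chi_2> = (1/8)[1*(1)*conj(1) + 1*(-exp(3*I*pi/4))*conj(I) + 1*(-I)*conj(-1) + 1*(exp(-3*I*pi/4))*conj(-I) + 1*(-1)*conj(1) + 1*(-exp(-I*pi/4))*conj(I) + 1*(I)*conj(-1) + 1*(exp(I*pi/4))*conj(-I)]
      = (1/8)[(1) + (exp(-3*I*pi/4)) + (I) + (exp(-I*pi/4)) + (-1) + (exp(I*pi/4)) + (-I) + (exp(3*I*pi/4))] = 0/8 = 0
  <chi_6*chi_1, chi_3> = (1/8)[1*(1)*conj(1) + 1*(-exp(3*I*pi/4))*conj(exp(3*I*pi/4)) + 1*(-I)*conj(-I) + 1*(exp(-3*I*pi/4))*conj(exp(I*pi/4)) + 1*(-1)*conj(-1) + 1*(-exp(-I*pi/4))*conj(exp(-I*pi/4)) + 1*(I)*conj(I) + 1*(exp(I*pi/4))*conj(exp(-3*I*pi/4))]
      = (1/8)[(1) + (-1) + (1) + (-1) + (1) + (-1) + (1) + (-1)] = 0/8 = 0
  <chi_6*chi_1, chi_4> = (1/8)[1*(1)*conj(1) + 1*(-exp(3*I*pi/4))*conj(-1) + 1*(-I)*conj(1) + 1*(exp(-3*I*pi/4))*conj(-1) + 1*(-1)*conj(1) + 1*(-exp(-I*pi/4))*conj(-1) + 1*(I)*conj(1) + 1*(exp(I*pi/4))*conj(-1)]
      = (1/8)[(1) + (exp(3*I*pi/4)) + (-I) + (-exp(-3*I*pi/4)) + (-1) + (exp(-I*pi/4)) + (I) + (-exp(I*pi/4))] = 0/8 = 0
  <chi_6*chi_1, chi_5> = (1/8)[1*(1)*conj(1) + 1*(-exp(3*I*pi/4))*conj(exp(-3*I*pi/4)) + 1*(-I)*conj(I) + 1*(exp(-3*I*pi/4))*conj(exp(-I*pi/4)) + 1*(-1)*conj(-1) + 1*(-exp(-I*pi/4))*conj(exp(I*pi/4)) + 1*(I)*conj(-I) + 1*(exp(I*pi/4))*conj(exp(3*I*pi/4))]
      = (1/8)[(1) + (I) + (-1) + (-I) + (1) + (I) + (-1) + (-I)] = 0/8 = 0
  <chi_6*chi_1, chi_6> = (1/8)[1*(1)*conj(1) + 1*(-exp(3*I*pi/4))*conj(-I) + 1*(-I)*conj(-1) + 1*(exp(-3*I*pi/4))*conj(I) + 1*(-1)*conj(1) + 1*(-exp(-I*pi/4))*conj(-I) + 1*(I)*conj(-1) + 1*(exp(I*pi/4))*conj(I)]
      = (1/8)[(1) + (-exp(-3*I*pi/4)) + (I) + (-exp(-I*pi/4)) + (-1) + (-exp(I*pi/4)) + (-I) + (-exp(3*I*pi/4))] = 0/8 = 0
  <chi_6*chi_1, chi_7> = (1/8)[1*(1)*conj(1) + 1*(-exp(3*I*pi/4))*conj(exp(-I*pi/4)) + 1*(-I)*conj(-I) + 1*(exp(-3*I*pi/4))*conj(exp(-3*I*pi/4)) + 1*(-1)*conj(-1) + 1*(-exp(-I*pi/4))*conj(exp(3*I*pi/4)) + 1*(I)*conj(I) + 1*(exp(I*pi/4))*conj(exp(I*pi/4))]
      = (1/8)[(1) + (1) + (1) + (1) + (1) + (1) + (1) + (1)] = 8/8 = 1
(Exp terms are combined using exp(i*s)*conj(exp(i*t)) = exp(i*(s-t)), and sums of them are collapsed using the identity that for every m > 1 the m distinct m-th roots of unity sum to 0, e.g. 1 + exp(2*I*pi/3) + exp(-2*I*pi/3) = 0.)
Hence the multiplicities are chi_7: 1. Dimension check: dim(chi_6)*dim(chi_1) = 1*1 = 1 and sum (mult * dim) = 1*1 = 1.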